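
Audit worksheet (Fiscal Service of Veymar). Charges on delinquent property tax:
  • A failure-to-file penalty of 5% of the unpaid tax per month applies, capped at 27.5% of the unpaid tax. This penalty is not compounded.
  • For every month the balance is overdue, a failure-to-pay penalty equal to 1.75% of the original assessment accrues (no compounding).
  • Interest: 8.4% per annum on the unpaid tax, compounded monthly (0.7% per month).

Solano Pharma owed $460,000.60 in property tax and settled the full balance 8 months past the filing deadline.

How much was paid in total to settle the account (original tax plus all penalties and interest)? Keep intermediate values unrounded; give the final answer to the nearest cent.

Failure-to-file: 8 × 5% × $460,000.60 = $184,000.24, capped at 27.5% × $460,000.60 = $126,500.17…
Failure-to-pay penalty: 8 × 1.75% × $460,000.60 = $64,400.08…
Interest: $460,000.60 × ((1 + 0.007)^8 − 1) = $460,000.60 × 0.0573914… = $26,400.0679…
Total = $460,000.60 + $190,900.2490 + $26,400.0679… = $677,300.92

$677,300.92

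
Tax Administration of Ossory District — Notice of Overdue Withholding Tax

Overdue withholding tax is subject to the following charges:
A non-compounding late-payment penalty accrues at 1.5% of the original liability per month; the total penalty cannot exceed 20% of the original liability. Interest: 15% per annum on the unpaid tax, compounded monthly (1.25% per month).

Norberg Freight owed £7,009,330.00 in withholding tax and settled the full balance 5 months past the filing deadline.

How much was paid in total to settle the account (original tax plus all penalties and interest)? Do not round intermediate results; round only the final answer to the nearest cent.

Penalty: 5 × 1.5% × £7,009,330.00 = £525,699.75 (below the 20% cap of £1,401,866.00)
Interest: £7,009,330.00 × ((1 + 0.0125)^5 − 1) = £7,009,330.00 × 0.0640822… = £449,172.9619…
Total = £7,009,330.00 + £525,699.7500 + £449,172.9619… = £7,984,202.71

£7,984,202.71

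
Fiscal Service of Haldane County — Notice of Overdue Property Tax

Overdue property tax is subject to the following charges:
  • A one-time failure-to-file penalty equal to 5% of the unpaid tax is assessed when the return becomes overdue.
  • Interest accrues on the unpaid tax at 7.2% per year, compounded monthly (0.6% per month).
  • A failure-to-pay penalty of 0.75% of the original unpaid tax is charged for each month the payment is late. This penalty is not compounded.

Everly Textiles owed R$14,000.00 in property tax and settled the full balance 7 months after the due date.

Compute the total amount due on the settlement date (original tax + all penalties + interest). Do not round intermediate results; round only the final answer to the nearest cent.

R$16,033.69

Failure-to-file penalty: 5% × R$14,000.00 = R$700.00
Failure-to-pay penalty = 0.75% × R$14,000.00 × 7 mo = R$735.00
Interest: R$14,000.00 × ((1 + 0.006)^7 − 1) = R$14,000.00 × 0.0427636… = R$598.6905…
Total = R$14,000.00 + R$1,435.0000 + R$598.6905… = R$16,033.69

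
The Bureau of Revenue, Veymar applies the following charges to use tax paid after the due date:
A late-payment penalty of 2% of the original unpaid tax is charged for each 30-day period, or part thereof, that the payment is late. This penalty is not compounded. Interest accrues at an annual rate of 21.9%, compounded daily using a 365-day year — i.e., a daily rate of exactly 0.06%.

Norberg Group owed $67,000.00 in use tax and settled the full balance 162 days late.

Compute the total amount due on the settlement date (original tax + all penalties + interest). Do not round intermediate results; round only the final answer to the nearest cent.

Penalty periods: ⌈162/30⌉ = 6; penalty = 6 × 2% × $67,000.00 = $8,040.00
Interest: $67,000.00 × ((1 + 0.0006)^162 − 1) = $67,000.00 × 0.10204864… = $6,837.2592…
Total = $67,000.00 + $8,040.0000 + $6,837.2592… = $81,877.26

$81,877.26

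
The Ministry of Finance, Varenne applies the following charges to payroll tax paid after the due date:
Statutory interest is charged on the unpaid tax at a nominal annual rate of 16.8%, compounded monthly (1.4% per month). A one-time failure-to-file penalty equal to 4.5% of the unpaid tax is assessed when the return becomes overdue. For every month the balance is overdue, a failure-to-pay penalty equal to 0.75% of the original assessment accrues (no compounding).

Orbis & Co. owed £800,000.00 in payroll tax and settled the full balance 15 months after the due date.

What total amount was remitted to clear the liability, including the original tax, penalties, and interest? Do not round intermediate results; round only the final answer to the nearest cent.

Failure-to-file penalty: 4.5% × £800,000.00 = £36,000.00
Failure-to-pay penalty: 15 × 0.75% × £800,000.00 = £90,000.00
Interest: £800,000.00 × ((1 + 0.014)^15 − 1) = £800,000.00 × 0.2318826… = £185,506.0890…
Total = £800,000.00 + £126,000.0000 + £185,506.0890… = £1,111,506.09

£1,111,506.09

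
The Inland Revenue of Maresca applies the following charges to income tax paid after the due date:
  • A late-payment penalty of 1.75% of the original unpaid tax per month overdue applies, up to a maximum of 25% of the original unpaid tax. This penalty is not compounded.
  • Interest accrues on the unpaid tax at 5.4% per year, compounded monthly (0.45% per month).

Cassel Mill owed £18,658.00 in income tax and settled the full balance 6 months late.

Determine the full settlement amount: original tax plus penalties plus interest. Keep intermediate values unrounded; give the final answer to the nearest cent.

£21,126.56

Penalty: 6 × 1.75% × £18,658.00 = £1,959.09 (below the 25% cap of £4,664.50)
Interest: £18,658.00 × ((1 + 0.0045)^6 − 1) = £18,658.00 × 0.0273056… = £509.4675…
Total = £18,658.00 + £1,959.0900 + £509.4675… = £21,126.56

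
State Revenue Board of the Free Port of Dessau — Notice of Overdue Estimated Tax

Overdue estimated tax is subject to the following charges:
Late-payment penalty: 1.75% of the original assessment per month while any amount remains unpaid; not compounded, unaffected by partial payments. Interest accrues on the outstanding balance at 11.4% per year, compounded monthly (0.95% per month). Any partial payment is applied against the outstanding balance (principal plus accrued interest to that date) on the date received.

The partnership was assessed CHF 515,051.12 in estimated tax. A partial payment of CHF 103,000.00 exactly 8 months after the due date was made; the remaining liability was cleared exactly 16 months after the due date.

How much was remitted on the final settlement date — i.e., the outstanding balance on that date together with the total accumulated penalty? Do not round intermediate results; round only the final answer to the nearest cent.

CHF 632,293.03

Balance at month 8: CHF 515,051.1200 × (1 + 0.0095)^8 = CHF 555,521.5644…
After CHF 103,000.00 payment: CHF 555,521.5644… − CHF 103,000.00 = CHF 452,521.5644…
Balance at month 16: CHF 452,521.5644… × (1 + 0.0095)^8 = CHF 488,078.7121…
Penalty: 16 × 1.75% × CHF 515,051.12 = CHF 144,214.31…
Final settlement = outstanding balance + penalty = CHF 488,078.7121… + CHF 144,214.31… = CHF 632,293.03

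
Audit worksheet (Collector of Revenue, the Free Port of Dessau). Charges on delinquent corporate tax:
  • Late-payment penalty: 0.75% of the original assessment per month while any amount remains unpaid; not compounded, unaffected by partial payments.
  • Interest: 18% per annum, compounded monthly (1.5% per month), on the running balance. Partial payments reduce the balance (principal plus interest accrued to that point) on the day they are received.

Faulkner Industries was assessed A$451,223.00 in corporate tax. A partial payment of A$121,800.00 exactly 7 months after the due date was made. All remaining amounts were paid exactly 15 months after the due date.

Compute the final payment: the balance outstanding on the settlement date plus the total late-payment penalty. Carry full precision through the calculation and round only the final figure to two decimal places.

A$477,689.25

Balance at month 7: A$451,223.0000 × (1 + 0.015)^7 = A$500,787.5511…
After A$121,800.00 payment: A$500,787.5511… − A$121,800.00 = A$378,987.5511…
Balance at month 15: A$378,987.5511… × (1 + 0.015)^8 = A$426,926.6668…
Penalty: 15 × 0.75% × A$451,223.00 = A$50,762.59…
Final settlement = outstanding balance + penalty = A$426,926.6668… + A$50,762.59… = A$477,689.25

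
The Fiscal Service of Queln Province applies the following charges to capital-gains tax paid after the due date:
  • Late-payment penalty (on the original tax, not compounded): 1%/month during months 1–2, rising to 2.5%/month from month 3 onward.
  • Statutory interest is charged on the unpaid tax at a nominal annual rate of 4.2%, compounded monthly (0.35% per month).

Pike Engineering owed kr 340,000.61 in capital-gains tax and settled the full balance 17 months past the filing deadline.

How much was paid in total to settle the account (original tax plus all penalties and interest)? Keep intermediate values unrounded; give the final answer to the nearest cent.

Penalty, months 1–2: 2 × 1% × kr 340,000.61 = kr 6,800.01…
Penalty, months 3–17: 15 × 2.5% × kr 340,000.61 = kr 127,500.23…
Interest: kr 340,000.61 × ((1 + 0.0035)^17 − 1) = kr 340,000.61 × 0.0611955… = kr 20,806.5126…
Total = kr 340,000.61 + kr 134,300.2410… + kr 20,806.5126… = kr 495,107.36

kr 495,107.36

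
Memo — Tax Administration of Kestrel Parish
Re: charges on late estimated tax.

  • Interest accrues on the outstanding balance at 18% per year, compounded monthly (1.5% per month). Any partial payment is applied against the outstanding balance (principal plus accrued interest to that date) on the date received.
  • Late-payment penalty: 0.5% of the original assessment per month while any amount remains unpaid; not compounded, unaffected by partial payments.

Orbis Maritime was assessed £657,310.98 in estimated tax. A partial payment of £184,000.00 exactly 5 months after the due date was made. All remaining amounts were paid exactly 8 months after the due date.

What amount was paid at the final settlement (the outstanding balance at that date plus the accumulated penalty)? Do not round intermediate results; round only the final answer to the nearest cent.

£574,343.56

Balance at month 5: £657,310.9800 × (1 + 0.015)^5 = £708,110.6043…
After £184,000.00 payment: £708,110.6043… − £184,000.00 = £524,110.6043…
Balance at month 8: £524,110.6043… × (1 + 0.015)^3 = £548,051.1251…
Penalty: 8 × 0.5% × £657,310.98 = £26,292.44…
Final settlement = outstanding balance + penalty = £548,051.1251… + £26,292.44… = £574,343.56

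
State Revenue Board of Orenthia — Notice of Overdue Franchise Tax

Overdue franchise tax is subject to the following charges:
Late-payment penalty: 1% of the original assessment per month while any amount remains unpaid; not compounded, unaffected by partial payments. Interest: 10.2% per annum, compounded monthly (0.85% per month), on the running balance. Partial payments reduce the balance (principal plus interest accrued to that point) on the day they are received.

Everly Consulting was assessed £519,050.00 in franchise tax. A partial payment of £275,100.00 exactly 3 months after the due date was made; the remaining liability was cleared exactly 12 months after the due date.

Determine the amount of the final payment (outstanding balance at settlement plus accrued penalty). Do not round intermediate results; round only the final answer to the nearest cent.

Balance at month 3: £519,050.0000 × (1 + 0.0085)^3 = £532,398.5978…
After £275,100.00 payment: £532,398.5978… − £275,100.00 = £257,298.5978…
Balance at month 12: £257,298.5978… × (1 + 0.0085)^9 = £277,664.6181…
Penalty: 12 × 1% × £519,050.00 = £62,286.00
Final settlement = outstanding balance + penalty = £277,664.6181… + £62,286.00 = £339,950.62

£339,950.62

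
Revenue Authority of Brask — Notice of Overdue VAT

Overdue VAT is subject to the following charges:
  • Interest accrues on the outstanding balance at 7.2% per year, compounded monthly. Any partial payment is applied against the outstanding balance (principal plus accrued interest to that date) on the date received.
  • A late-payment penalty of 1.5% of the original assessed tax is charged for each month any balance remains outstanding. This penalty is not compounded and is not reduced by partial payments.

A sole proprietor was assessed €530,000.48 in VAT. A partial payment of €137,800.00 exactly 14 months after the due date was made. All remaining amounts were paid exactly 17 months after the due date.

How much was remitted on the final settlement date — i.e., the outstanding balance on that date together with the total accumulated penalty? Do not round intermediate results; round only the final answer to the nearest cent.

Monthly rate = 7.2% ÷ 12 = 0.6%
Balance at month 14: €530,000.4800 × (1 + 0.006)^14 = €576,299.1685…
After €137,800.00 payment: €576,299.1685… − €137,800.00 = €438,499.1685…
Balance at month 17: €438,499.1685… × (1 + 0.006)^3 = €446,439.6062…
Penalty: 17 × 1.5% × €530,000.48 = €135,150.12…
Final settlement = outstanding balance + penalty = €446,439.6062… + €135,150.12… = €581,589.73

€581,589.73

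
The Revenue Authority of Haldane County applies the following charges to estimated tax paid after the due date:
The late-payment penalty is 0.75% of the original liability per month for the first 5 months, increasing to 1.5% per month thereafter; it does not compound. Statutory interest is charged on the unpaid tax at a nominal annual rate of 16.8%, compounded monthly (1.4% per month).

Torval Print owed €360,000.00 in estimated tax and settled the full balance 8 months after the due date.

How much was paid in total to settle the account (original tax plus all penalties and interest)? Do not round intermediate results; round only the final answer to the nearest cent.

€432,051.98

Penalty, months 1–5: 5 × 0.75% × €360,000.00 = €13,500.00
Penalty, months 6–8: 3 × 1.5% × €360,000.00 = €16,200.00
Interest: €360,000.00 × ((1 + 0.014)^8 − 1) = €360,000.00 × 0.1176444… = €42,351.9780…
Total = €360,000.00 + €29,700.0000 + €42,351.9780… = €432,051.98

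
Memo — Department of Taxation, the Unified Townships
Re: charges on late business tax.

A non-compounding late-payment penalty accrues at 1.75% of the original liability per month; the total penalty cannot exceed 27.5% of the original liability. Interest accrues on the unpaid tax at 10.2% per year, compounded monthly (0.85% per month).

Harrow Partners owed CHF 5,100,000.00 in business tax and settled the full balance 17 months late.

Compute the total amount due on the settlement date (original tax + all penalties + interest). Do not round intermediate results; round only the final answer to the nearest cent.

Penalty (uncapped): 17 × 1.75% × CHF 5,100,000.00 = CHF 1,517,250.00; cap = 27.5% × CHF 5,100,000.00 = CHF 1,402,500.00 → penalty = CHF 1,402,500.00
Interest: CHF 5,100,000.00 × ((1 + 0.0085)^17 − 1) = CHF 5,100,000.00 × 0.1547563… = CHF 789,257.1710…
Total = CHF 5,100,000.00 + CHF 1,402,500.0000 + CHF 789,257.1710… = CHF 7,291,757.17

CHF 7,291,757.17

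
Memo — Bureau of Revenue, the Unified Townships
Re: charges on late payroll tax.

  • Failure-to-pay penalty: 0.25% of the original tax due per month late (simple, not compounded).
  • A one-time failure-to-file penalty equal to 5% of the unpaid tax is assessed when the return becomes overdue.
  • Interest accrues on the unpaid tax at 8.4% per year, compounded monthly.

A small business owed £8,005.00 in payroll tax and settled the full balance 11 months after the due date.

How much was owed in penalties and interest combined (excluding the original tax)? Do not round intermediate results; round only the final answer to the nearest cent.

£1,258.81

Failure-to-file penalty: 5% × £8,005.00 = £400.25
Failure-to-pay penalty = 0.25% × £8,005.00 × 11 mo = £220.14…
Interest (8.4%/yr ÷ 12 = 0.7%/month): £8,005.00 × ((1 + 0.007)^11 − 1) = £638.4179…
Penalties + interest = £620.3875 + £638.4179… = £1,258.81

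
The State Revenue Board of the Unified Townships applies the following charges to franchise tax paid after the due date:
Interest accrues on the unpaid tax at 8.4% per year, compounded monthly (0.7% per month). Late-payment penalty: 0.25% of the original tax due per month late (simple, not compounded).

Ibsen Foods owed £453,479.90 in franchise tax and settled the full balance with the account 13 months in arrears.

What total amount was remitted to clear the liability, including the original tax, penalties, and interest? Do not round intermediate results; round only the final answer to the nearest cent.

Late-payment penalty: 13 × 0.25% × £453,479.90 = £14,738.10…
Interest: £453,479.90 × ((1 + 0.007)^13 − 1) = £453,479.90 × 0.0949218… = £43,045.1449…
Total = £453,479.90 + £14,738.0968… + £43,045.1449… = £511,263.14

£511,263.14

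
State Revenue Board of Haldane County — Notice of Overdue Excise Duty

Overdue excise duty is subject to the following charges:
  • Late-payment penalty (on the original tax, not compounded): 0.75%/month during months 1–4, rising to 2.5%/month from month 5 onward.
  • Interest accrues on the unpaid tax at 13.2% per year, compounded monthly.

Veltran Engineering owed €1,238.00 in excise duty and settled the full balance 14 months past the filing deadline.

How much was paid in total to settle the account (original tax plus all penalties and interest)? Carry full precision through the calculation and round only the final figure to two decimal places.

Penalty, months 1–4: 4 × 0.75% × €1,238.00 = €37.14
Penalty, months 5–14: 10 × 2.5% × €1,238.00 = €309.50
Interest (13.2%/yr ÷ 12 = 1.1%/month): €1,238.00 × ((1 + 0.011)^14 − 1) = €204.9020…
Total = €1,238.00 + €346.6400 + €204.9020… = €1,789.54

€1,789.54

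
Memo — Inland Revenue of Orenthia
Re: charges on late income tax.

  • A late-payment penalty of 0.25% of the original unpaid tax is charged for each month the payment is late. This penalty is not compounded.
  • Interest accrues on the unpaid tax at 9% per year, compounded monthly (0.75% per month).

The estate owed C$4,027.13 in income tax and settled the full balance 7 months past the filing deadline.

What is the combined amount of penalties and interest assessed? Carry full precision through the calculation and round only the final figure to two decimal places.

C$286.72

Late-payment penalty: 7 × 0.25% × C$4,027.13 = C$70.47…
Interest: C$4,027.13 × ((1 + 0.0075)^7 − 1) = C$4,027.13 × 0.0536961… = C$216.2413…
Penalties + interest = C$70.4748… + C$216.2413… = C$286.72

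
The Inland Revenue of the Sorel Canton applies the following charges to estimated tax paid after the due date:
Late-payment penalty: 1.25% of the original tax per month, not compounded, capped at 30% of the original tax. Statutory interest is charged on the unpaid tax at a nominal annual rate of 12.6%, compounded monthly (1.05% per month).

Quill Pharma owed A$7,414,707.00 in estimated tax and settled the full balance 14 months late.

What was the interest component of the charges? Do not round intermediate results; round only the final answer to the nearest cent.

Interest: A$7,414,707.00 × ((1 + 0.0105)^14 − 1) = A$7,414,707.00 × 0.1574666… = A$1,167,568.3476…

A$1,167,568.35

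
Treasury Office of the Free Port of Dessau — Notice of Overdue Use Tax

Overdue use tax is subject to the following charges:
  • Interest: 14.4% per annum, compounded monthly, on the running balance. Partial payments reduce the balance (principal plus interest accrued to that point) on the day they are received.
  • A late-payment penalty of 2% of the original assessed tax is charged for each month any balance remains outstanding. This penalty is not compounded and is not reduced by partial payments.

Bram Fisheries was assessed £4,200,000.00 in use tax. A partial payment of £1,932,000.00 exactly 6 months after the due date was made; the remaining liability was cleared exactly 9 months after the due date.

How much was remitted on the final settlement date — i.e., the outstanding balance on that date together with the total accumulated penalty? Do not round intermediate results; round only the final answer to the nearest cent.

£3,429,603.58

Monthly rate = 14.4% ÷ 12 = 1.2%
Balance at month 6: £4,200,000.0000 × (1 + 0.012)^6 = £4,511,618.4647…
After £1,932,000.00 payment: £4,511,618.4647… − £1,932,000.00 = £2,579,618.4647…
Balance at month 9: £2,579,618.4647… × (1 + 0.012)^3 = £2,673,603.5821…
Penalty: 9 × 2% × £4,200,000.00 = £756,000.00
Final settlement = outstanding balance + penalty = £2,673,603.5821… + £756,000.00 = £3,429,603.58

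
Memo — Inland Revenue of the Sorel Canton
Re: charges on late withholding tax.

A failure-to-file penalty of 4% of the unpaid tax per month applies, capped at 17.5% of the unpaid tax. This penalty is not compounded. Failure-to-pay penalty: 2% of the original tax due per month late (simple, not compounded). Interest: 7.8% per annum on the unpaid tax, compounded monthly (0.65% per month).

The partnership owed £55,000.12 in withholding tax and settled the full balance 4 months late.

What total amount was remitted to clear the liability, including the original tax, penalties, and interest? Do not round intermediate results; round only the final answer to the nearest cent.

£69,644.15

Failure-to-file: 4 × 4% × £55,000.12 = £8,800.02… (under the 17.5% cap)
Failure-to-pay penalty: 4 × 2% × £55,000.12 = £4,400.01…
Interest: £55,000.12 × ((1 + 0.0065)^4 − 1) = £55,000.12 × 0.0262546… = £1,444.0062…
Total = £55,000.12 + £13,200.0288 + £1,444.0062… = £69,644.15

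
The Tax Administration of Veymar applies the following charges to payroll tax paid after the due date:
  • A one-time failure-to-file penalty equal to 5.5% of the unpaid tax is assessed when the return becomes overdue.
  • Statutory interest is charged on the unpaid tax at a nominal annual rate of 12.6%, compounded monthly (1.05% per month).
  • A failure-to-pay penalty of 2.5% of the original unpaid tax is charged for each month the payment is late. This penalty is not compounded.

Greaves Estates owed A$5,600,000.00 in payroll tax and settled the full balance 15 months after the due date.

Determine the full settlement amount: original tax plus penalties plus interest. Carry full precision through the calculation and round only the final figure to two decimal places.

A$8,957,871.73

Failure-to-file penalty: 5.5% × A$5,600,000.00 = A$308,000.00
Failure-to-pay penalty = 2.5% × A$5,600,000.00 × 15 mo = A$2,100,000.00
Interest: A$5,600,000.00 × ((1 + 0.0105)^15 − 1) = A$5,600,000.00 × 0.1696200… = A$949,871.7262…
Total = A$5,600,000.00 + A$2,408,000.0000 + A$949,871.7262… = A$8,957,871.73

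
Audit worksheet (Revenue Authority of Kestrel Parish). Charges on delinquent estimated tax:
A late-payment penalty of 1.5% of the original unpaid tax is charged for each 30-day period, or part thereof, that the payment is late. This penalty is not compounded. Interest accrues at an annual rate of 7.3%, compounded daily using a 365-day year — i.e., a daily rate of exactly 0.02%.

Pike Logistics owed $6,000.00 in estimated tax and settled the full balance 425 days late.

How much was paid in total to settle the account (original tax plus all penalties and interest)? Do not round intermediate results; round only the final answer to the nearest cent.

Penalty periods: ⌈425/30⌉ = 15; penalty = 15 × 1.5% × $6,000.00 = $1,350.00
Interest: $6,000.00 × ((1 + 0.0002)^425 − 1) = $6,000.00 × 0.08870781… = $532.2469…
Total = $6,000.00 + $1,350.0000 + $532.2469… = $7,882.25

$7,882.25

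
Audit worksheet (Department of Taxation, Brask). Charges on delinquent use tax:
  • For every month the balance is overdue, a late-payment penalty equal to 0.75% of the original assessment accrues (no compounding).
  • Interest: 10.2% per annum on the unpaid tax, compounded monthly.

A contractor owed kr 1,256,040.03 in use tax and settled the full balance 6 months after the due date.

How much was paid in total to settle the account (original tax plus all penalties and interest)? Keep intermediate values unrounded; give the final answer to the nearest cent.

kr 1,377,996.63

Late-payment penalty = 0.75% × kr 1,256,040.03 × 6 mo = kr 56,521.80…
Interest (10.2%/yr ÷ 12 = 0.85%/month): kr 1,256,040.03 × ((1 + 0.0085)^6 − 1) = kr 65,434.8009…
Total = kr 1,256,040.03 + kr 56,521.8014… + kr 65,434.8009… = kr 1,377,996.63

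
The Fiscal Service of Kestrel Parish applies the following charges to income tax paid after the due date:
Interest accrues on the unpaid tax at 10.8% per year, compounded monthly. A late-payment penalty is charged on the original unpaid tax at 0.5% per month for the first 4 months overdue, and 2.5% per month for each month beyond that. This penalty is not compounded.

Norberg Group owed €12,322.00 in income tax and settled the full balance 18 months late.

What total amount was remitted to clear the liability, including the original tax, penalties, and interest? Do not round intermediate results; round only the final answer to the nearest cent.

€19,037.59

Penalty, months 1–4: 4 × 0.5% × €12,322.00 = €246.44
Penalty, months 5–18: 14 × 2.5% × €12,322.00 = €4,312.70
Interest (10.8%/yr ÷ 12 = 0.9%/month): €12,322.00 × ((1 + 0.009)^18 − 1) = €2,156.4542…
Total = €12,322.00 + €4,559.1400 + €2,156.4542… = €19,037.59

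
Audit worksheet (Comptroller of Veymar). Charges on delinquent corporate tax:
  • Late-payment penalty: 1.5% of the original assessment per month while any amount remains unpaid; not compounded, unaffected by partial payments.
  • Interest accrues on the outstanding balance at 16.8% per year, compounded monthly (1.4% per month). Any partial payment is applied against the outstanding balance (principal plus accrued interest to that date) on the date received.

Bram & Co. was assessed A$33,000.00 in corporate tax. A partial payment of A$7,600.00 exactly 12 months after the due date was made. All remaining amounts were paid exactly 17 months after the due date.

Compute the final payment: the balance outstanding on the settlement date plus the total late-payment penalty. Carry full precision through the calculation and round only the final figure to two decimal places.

Balance at month 12: A$33,000.0000 × (1 + 0.014)^12 = A$38,991.4513…
After A$7,600.00 payment: A$38,991.4513… − A$7,600.00 = A$31,391.4513…
Balance at month 17: A$31,391.4513… × (1 + 0.014)^5 = A$33,651.2475…
Penalty: 17 × 1.5% × A$33,000.00 = A$8,415.00
Final settlement = outstanding balance + penalty = A$33,651.2475… + A$8,415.00 = A$42,066.25

A$42,066.25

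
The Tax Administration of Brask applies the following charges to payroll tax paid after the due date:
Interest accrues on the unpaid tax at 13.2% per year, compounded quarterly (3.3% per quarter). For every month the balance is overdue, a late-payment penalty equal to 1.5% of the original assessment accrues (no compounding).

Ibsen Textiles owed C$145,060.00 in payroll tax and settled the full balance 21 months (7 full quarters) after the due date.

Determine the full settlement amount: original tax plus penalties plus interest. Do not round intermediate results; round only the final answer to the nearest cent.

C$227,768.73

Late-payment penalty = 1.5% × C$145,060.00 × 21 mo = C$45,693.90
Interest: C$145,060.00 × ((1 + 0.033)^7 − 1) = C$145,060.00 × 0.2551691… = C$37,014.8345…
Total = C$145,060.00 + C$45,693.9000 + C$37,014.8345… = C$227,768.73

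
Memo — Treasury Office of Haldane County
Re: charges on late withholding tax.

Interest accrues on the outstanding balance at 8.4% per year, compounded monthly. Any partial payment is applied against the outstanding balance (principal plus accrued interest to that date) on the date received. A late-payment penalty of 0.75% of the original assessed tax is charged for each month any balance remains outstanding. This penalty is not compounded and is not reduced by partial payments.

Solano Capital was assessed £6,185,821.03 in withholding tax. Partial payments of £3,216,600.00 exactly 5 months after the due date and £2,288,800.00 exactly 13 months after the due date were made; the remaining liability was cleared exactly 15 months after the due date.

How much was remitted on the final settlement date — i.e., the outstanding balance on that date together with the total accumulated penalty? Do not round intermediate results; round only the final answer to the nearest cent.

Monthly rate = 8.4% ÷ 12 = 0.7%
Balance at month 5: £6,185,821.0300 × (1 + 0.007)^5 = £6,405,377.1101…
After £3,216,600.00 payment: £6,405,377.1101… − £3,216,600.00 = £3,188,777.1101…
Balance at month 13: £3,188,777.1101… × (1 + 0.007)^8 = £3,371,785.4194…
After £2,288,800.00 payment: £3,371,785.4194… − £2,288,800.00 = £1,082,985.4194…
Balance at month 15: £1,082,985.4194… × (1 + 0.007)^2 = £1,098,200.2816…
Penalty: 15 × 0.75% × £6,185,821.03 = £695,904.87…
Final settlement = outstanding balance + penalty = £1,098,200.2816… + £695,904.87… = £1,794,105.15

£1,794,105.15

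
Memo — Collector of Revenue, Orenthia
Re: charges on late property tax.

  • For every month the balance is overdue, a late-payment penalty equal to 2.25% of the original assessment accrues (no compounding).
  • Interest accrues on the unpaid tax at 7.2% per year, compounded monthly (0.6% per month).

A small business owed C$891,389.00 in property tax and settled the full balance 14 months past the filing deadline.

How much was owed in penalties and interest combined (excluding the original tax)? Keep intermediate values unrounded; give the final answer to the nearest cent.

Late-payment penalty: 14 × 2.25% × C$891,389.00 = C$280,787.54…
Interest: C$891,389.00 × ((1 + 0.006)^14 − 1) = C$891,389.00 × 0.0873559… = C$77,868.1213…
Penalties + interest = C$280,787.5350 + C$77,868.1213… = C$358,655.66

C$358,655.66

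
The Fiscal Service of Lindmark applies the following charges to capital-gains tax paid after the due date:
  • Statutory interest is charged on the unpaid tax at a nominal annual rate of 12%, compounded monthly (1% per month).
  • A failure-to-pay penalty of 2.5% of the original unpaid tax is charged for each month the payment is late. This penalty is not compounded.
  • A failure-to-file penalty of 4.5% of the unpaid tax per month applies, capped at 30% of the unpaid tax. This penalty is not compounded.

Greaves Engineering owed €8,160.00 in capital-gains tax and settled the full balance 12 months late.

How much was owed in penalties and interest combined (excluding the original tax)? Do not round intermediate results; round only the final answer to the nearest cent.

€5,930.89

Failure-to-file: 12 × 4.5% × €8,160.00 = €4,406.40, capped at 30% × €8,160.00 = €2,448.00
Failure-to-pay penalty = 2.5% × €8,160.00 × 12 mo = €2,448.00
Interest: €8,160.00 × ((1 + 0.01)^12 − 1) = €8,160.00 × 0.1268250… = €1,034.8922…
Penalties + interest = €4,896.0000 + €1,034.8922… = €5,930.89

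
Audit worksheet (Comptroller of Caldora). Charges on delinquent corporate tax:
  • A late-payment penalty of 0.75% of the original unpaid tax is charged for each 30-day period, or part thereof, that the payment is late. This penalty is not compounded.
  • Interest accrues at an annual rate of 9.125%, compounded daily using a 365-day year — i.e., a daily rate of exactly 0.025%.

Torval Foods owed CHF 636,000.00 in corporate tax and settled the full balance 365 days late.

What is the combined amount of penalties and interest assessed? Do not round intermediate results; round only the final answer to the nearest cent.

CHF 122,767.31

Penalty periods: ⌈365/30⌉ = 13; penalty = 13 × 0.75% × CHF 636,000.00 = CHF 62,010.00
Interest: CHF 636,000.00 × ((1 + 0.00025)^365 − 1) = CHF 636,000.00 × 0.09553036… = CHF 60,757.3108…
Penalties + interest = CHF 62,010.0000 + CHF 60,757.3108… = CHF 122,767.31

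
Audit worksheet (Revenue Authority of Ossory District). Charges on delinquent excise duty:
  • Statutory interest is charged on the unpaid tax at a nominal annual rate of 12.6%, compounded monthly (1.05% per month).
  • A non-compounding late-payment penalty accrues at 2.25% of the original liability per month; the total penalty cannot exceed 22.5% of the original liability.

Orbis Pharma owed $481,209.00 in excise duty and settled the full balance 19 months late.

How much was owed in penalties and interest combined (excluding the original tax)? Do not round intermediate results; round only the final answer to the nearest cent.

Penalty (uncapped): 19 × 2.25% × $481,209.00 = $205,716.85…; cap = 22.5% × $481,209.00 = $108,272.03… → penalty = $108,272.03…
Interest: $481,209.00 × ((1 + 0.0105)^19 − 1) = $481,209.00 × 0.2195231… = $105,636.5024…
Penalties + interest = $108,272.0250 + $105,636.5024… = $213,908.53

$213,908.53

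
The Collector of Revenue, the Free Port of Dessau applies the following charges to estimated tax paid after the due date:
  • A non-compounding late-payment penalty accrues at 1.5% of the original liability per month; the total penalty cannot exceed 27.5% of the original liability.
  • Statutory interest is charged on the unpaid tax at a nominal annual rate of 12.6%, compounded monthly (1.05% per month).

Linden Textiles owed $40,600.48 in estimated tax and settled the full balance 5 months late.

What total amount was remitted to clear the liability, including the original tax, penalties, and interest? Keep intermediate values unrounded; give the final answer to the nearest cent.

Penalty: 5 × 1.5% × $40,600.48 = $3,045.04… (below the 27.5% cap of $11,165.13…)
Interest: $40,600.48 × ((1 + 0.0105)^5 − 1) = $40,600.48 × 0.0536141… = $2,176.7597…
Total = $40,600.48 + $3,045.0360 + $2,176.7597… = $45,822.28

$45,822.28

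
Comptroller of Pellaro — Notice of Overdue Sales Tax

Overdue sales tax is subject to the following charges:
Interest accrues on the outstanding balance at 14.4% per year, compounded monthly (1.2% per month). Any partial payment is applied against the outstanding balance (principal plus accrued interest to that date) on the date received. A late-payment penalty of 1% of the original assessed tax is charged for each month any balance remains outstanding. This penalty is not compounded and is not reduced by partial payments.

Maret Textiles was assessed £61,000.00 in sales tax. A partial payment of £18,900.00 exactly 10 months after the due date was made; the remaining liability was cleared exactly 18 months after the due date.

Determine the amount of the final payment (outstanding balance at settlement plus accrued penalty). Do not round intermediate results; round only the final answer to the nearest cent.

Balance at month 10: £61,000.0000 × (1 + 0.012)^10 = £68,728.1985…
After £18,900.00 payment: £68,728.1985… − £18,900.00 = £49,828.1985…
Balance at month 18: £49,828.1985… × (1 + 0.012)^8 = £54,817.5076…
Penalty: 18 × 1% × £61,000.00 = £10,980.00
Final settlement = outstanding balance + penalty = £54,817.5076… + £10,980.00 = £65,797.51

£65,797.51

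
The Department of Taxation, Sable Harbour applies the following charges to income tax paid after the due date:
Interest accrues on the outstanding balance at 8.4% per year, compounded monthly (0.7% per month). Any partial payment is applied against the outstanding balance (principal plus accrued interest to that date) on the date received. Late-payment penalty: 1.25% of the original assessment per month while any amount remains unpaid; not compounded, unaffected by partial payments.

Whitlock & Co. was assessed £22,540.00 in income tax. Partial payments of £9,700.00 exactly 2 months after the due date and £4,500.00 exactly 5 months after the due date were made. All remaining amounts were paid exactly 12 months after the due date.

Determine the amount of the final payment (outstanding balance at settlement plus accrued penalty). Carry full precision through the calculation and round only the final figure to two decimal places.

Balance at month 2: £22,540.0000 × (1 + 0.007)^2 = £22,856.6645…
After £9,700.00 payment: £22,856.6645… − £9,700.00 = £13,156.6645…
Balance at month 5: £13,156.6645… × (1 + 0.007)^3 = £13,434.8930…
After £4,500.00 payment: £13,434.8930… − £4,500.00 = £8,934.8930…
Balance at month 12: £8,934.8930… × (1 + 0.007)^7 = £9,382.0047…
Penalty: 12 × 1.25% × £22,540.00 = £3,381.00
Final settlement = outstanding balance + penalty = £9,382.0047… + £3,381.00 = £12,763.00

£12,763.00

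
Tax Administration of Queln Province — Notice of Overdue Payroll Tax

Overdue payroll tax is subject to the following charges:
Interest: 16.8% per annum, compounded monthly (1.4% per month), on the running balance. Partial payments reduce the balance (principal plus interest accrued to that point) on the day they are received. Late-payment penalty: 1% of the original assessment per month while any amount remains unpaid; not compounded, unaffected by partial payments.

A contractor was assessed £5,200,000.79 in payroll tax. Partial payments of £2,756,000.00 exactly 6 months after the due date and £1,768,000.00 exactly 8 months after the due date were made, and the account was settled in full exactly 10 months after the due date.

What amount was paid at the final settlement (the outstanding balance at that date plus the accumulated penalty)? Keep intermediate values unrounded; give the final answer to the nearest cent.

£1,764,161.97

Balance at month 6: £5,200,000.7900 × (1 + 0.014)^6 = £5,652,377.2480…
After £2,756,000.00 payment: £5,652,377.2480… − £2,756,000.00 = £2,896,377.2480…
Balance at month 8: £2,896,377.2480… × (1 + 0.014)^2 = £2,978,043.5009…
After £1,768,000.00 payment: £2,978,043.5009… − £1,768,000.00 = £1,210,043.5009…
Balance at month 10: £1,210,043.5009… × (1 + 0.014)^2 = £1,244,161.8874…
Penalty: 10 × 1% × £5,200,000.79 = £520,000.08…
Final settlement = outstanding balance + penalty = £1,244,161.8874… + £520,000.08… = £1,764,161.97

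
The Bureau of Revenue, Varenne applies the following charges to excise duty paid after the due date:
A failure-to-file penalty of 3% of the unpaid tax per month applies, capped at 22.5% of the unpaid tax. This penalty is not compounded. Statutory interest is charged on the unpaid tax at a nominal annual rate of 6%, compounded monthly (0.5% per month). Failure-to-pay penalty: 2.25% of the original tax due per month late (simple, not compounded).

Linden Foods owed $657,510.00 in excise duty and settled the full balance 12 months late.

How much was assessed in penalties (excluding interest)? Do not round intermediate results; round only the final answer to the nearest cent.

Failure-to-file: 12 × 3% × $657,510.00 = $236,703.60, capped at 22.5% × $657,510.00 = $147,939.75
Failure-to-pay penalty = 2.25% × $657,510.00 × 12 mo = $177,527.70
Total penalty = $147,939.75 + $177,527.70 = $325,467.45

$325,467.45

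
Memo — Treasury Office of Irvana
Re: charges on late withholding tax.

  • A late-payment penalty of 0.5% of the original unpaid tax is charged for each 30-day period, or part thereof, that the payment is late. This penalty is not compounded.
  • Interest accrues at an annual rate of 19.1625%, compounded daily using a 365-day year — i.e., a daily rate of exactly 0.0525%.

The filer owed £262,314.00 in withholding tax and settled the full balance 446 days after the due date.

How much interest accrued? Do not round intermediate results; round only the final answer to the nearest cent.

£69,187.00

Interest: £262,314.00 × ((1 + 0.000525)^446 − 1) = £262,314.00 × 0.26375640… = £69,186.9968…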